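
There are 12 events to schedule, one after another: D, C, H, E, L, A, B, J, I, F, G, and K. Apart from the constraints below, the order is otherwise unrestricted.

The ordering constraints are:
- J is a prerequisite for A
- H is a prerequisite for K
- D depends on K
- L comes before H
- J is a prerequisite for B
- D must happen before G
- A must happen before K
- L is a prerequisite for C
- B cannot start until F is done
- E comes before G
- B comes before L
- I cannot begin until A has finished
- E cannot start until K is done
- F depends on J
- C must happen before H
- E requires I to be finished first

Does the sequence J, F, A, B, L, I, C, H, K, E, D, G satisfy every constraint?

Going through the constraints one by one, each required predecessor appears earlier in the sequence than its dependent — e.g. A (position 3) is before K (position 9), as required.

Yes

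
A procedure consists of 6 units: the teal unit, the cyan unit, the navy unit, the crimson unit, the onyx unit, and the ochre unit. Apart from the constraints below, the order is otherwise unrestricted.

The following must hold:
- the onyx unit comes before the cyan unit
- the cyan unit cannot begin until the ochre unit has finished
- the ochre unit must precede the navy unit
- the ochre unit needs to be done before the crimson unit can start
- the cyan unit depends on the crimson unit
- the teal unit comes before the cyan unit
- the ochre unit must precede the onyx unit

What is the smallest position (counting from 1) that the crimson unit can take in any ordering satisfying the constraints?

Working backwards through the constraints from the crimson unit, its only required predecessor is the ochre unit.
With 1 mandatory predecessor, the earliest the crimson unit can sit is position 1+1 = 2, and placing just that one first achieves it.

2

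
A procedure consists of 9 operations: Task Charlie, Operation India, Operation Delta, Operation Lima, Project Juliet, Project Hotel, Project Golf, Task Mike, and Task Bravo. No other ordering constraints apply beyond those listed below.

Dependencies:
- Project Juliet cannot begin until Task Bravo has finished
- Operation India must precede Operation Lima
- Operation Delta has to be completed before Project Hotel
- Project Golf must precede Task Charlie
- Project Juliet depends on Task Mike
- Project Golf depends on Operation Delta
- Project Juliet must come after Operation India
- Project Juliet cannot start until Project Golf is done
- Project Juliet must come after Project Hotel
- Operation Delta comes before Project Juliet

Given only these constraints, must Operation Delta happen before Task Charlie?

Yes

Tracing the constraints gives a chain: Operation Delta → Project Golf → Task Charlie.
Hence Operation Delta necessarily comes before Task Charlie.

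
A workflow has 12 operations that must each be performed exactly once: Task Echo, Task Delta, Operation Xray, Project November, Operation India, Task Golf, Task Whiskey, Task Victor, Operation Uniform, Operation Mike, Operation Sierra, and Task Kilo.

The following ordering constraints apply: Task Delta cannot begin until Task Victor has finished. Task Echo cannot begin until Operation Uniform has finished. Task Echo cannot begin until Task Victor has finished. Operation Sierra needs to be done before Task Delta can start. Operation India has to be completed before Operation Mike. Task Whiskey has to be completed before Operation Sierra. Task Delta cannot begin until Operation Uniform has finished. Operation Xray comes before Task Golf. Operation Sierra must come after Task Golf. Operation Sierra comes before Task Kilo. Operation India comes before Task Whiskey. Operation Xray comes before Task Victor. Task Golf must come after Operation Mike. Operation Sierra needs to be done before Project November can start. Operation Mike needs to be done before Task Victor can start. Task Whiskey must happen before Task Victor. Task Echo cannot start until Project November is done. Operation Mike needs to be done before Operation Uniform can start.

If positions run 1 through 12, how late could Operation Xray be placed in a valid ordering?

5

Every operation that must follow Operation Xray has to come after it. Tracing all chains starting from Operation Xray, those operations are: Task Echo, Task Delta, Project November, Task Golf, Task Victor, Operation Sierra, Task Kilo — 7 in total.
So at least 7 operations follow Operation Xray, putting Operation Xray no later than position 5. That position is achievable by scheduling everything else first.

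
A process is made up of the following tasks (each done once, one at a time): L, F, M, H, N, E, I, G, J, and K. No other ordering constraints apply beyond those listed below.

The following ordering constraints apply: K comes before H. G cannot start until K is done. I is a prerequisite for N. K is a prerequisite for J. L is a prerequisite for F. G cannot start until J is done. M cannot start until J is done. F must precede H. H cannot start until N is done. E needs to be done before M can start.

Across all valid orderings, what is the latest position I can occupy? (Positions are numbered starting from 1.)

Following every chain forward from I, the tasks that must come later are H, N — 2 of them.
So at least 2 tasks follow I, putting I no later than position 8. That position is achievable by scheduling everything else first.

8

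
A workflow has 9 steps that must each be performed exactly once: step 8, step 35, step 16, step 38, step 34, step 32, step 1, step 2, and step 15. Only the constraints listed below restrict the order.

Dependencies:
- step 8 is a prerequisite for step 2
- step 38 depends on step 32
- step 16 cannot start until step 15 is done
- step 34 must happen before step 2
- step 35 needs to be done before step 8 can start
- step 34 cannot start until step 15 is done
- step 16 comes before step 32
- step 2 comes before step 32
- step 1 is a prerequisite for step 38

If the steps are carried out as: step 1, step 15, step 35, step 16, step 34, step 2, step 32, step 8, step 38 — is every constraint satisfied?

No

In the proposed order, step 2 appears before step 8.
That contradicts the constraint that step 8 must precede step 2.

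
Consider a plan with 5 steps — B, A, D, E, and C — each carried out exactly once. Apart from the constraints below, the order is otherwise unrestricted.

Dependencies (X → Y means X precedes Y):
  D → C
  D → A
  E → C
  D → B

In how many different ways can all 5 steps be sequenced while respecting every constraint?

18

2 steps have no prerequisites (D, E), so any of them could come first.
Counting all ways to extend the partial order to a total order gives 18.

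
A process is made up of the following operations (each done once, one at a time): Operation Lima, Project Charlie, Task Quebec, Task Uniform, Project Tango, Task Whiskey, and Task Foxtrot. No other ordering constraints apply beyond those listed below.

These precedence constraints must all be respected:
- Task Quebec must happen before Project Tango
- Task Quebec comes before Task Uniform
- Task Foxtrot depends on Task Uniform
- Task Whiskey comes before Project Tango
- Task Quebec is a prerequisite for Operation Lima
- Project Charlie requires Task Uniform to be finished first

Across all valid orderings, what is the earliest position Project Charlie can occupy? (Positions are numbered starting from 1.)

3

Working backwards through the constraints from Project Charlie, its full set of required predecessors is Task Quebec, Task Uniform — 2 of them.
So at minimum 2 operations come before Project Charlie, putting Project Charlie no earlier than position 3. That position is achievable by scheduling exactly those predecessors first.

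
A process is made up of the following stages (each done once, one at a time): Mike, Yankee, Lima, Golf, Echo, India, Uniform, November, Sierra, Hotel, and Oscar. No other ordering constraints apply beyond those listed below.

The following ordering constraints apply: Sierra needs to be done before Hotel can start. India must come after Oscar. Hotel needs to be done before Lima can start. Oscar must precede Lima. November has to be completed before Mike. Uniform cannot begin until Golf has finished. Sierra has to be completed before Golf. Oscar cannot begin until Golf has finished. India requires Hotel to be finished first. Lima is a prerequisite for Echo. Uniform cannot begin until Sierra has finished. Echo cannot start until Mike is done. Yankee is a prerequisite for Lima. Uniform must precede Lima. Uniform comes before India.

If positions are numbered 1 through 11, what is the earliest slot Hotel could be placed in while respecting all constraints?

Working backwards through the constraints from Hotel, its only required predecessor is Sierra.
So at minimum 1 stage comes before Hotel, putting Hotel no earlier than position 2. That position is achievable by scheduling exactly that predecessor first.

2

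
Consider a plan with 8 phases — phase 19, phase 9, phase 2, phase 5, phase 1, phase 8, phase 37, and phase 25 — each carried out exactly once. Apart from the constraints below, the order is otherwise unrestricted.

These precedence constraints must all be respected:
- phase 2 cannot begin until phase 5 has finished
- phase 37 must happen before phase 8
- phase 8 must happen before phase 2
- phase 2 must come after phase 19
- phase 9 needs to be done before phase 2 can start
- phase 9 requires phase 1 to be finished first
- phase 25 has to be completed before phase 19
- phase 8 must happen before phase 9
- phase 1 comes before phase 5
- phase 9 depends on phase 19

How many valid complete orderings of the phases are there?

The phases with no prerequisites are phase 1, phase 37, phase 25; any of them can be placed first.
Counting all ways to extend the partial order to a total order gives 120.

120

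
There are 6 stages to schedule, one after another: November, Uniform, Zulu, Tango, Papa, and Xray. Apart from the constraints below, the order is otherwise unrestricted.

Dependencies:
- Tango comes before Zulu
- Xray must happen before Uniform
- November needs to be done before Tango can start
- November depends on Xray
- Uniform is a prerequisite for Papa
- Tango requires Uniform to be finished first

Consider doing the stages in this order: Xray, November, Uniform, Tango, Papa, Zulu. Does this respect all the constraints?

Yes

Going through the constraints one by one, each required predecessor appears earlier in the sequence than its dependent — e.g. November (position 2) is before Tango (position 4), as required.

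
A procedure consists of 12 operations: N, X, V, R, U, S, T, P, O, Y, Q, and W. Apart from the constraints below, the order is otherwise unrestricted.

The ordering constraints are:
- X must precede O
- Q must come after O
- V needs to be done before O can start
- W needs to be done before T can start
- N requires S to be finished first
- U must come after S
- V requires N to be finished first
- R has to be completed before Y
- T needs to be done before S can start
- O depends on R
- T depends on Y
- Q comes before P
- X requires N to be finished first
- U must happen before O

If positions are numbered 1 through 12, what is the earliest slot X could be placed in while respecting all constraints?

7

Working backwards through the constraints from X, its full set of required predecessors is N, R, S, T, Y, W — 6 of them.
So at minimum 6 operations come before X, putting X no earlier than position 7. That position is achievable by scheduling exactly those predecessors first.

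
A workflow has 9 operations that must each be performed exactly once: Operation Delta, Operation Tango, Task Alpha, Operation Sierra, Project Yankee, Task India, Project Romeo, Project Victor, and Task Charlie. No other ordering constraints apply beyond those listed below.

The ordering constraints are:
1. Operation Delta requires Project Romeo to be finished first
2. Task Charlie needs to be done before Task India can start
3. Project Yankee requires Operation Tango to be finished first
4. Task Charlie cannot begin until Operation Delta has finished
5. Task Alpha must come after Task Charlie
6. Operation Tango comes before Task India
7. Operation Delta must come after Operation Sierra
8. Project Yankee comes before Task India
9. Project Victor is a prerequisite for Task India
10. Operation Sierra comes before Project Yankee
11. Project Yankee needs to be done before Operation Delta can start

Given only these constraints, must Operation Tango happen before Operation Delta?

Yes

Chaining the stated constraints: Operation Tango → Project Yankee → Operation Delta.
Hence Operation Tango necessarily comes before Operation Delta.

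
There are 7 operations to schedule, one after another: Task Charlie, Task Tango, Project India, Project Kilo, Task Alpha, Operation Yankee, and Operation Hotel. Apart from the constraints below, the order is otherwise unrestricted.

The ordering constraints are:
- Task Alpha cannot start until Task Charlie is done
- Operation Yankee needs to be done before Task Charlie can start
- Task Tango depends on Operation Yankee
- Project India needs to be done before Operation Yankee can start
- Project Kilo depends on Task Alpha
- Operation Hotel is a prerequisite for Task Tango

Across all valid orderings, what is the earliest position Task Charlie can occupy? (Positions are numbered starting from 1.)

3

Every operation that must precede Task Charlie has to come before it. Tracing all chains that end at Task Charlie, those operations are: Project India, Operation Yankee — 2 in total.
So at minimum 2 operations come before Task Charlie, putting Task Charlie no earlier than position 3. That position is achievable by scheduling exactly those predecessors first.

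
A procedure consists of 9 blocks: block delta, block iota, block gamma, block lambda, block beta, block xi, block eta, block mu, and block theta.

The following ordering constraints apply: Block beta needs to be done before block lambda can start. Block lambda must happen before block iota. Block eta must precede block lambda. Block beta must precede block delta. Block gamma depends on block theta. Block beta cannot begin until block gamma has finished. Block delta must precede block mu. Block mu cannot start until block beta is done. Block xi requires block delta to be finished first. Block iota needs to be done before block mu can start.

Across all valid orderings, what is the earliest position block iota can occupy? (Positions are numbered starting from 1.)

6

Every block that must precede block iota has to come before it. Tracing all chains that end at block iota, those blocks are: block gamma, block lambda, block beta, block eta, block theta — 5 in total.
With 5 mandatory predecessors, the earliest block iota can sit is position 5+1 = 6, and placing just those 5 first achieves it.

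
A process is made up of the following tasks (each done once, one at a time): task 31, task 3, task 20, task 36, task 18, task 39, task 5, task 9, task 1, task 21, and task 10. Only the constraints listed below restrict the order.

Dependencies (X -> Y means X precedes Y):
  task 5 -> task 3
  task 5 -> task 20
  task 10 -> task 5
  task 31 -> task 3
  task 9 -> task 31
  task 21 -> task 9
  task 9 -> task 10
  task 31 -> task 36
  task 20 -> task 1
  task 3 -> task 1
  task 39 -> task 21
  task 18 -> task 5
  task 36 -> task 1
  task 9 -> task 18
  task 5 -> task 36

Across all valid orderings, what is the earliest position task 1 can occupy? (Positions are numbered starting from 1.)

11

Working backwards through the constraints from task 1, its full set of required predecessors is task 31, task 3, task 20, task 36, task 18, task 39, task 5, task 9, task 21, task 10 — 10 of them.
With 10 mandatory predecessors, the earliest task 1 can sit is position 10+1 = 11, and placing just those 10 first achieves it.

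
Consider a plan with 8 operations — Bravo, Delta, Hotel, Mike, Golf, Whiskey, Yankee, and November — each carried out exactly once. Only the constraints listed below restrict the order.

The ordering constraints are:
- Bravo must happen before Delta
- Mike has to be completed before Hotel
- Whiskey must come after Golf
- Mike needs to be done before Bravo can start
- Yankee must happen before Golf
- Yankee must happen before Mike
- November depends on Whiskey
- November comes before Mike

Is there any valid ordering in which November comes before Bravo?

Yes

November is actually forced before Bravo by the constraints, so certainly some valid ordering has November first.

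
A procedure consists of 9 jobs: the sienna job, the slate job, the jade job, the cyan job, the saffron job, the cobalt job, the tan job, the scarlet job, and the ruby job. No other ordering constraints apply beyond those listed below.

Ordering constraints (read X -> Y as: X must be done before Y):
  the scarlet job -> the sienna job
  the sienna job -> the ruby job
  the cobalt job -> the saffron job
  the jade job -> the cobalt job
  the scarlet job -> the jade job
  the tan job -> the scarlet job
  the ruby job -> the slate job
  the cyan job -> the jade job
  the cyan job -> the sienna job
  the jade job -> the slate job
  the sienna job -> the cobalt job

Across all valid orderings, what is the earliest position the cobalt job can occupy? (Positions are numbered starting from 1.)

6

The jobs that are forced before the cobalt job, directly or transitively, are the sienna job, the jade job, the cyan job, the tan job, the scarlet job. That's 5 jobs.
So at minimum 5 jobs come before the cobalt job, putting the cobalt job no earlier than position 6. That position is achievable by scheduling exactly those predecessors first.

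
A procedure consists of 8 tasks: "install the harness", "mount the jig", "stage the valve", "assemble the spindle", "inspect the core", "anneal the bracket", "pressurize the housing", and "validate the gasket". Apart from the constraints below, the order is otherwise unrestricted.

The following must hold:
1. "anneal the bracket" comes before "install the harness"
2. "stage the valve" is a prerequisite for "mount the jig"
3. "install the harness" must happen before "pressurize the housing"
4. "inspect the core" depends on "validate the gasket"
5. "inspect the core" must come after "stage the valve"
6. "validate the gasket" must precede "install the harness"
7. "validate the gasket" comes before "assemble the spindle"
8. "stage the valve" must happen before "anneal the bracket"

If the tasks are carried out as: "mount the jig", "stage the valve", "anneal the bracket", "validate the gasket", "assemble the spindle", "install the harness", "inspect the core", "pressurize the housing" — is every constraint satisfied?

The sequence places "mount the jig" ahead of "stage the valve".
Since "stage the valve" is required before "mount the jig", the ordering is invalid.

No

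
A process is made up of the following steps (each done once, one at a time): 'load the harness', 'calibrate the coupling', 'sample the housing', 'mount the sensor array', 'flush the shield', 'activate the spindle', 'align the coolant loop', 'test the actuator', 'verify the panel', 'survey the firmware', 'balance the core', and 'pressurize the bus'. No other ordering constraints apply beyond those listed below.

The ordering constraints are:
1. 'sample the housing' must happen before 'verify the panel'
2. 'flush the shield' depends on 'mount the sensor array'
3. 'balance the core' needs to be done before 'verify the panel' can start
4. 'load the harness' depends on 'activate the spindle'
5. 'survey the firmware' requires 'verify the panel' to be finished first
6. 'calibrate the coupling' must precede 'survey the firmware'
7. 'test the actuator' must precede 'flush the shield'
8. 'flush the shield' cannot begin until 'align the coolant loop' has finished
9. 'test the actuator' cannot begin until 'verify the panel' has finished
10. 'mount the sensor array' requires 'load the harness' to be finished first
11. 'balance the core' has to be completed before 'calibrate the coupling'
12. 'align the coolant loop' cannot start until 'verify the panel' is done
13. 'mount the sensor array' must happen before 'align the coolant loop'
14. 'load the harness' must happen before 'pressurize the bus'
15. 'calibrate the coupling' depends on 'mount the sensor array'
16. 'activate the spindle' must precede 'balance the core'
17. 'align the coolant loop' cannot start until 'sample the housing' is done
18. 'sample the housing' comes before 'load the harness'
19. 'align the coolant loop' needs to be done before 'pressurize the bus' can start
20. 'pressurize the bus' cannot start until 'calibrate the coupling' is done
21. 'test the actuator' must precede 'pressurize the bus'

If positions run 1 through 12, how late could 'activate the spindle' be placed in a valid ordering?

2

Every step that must follow 'activate the spindle' has to come after it. Tracing all chains starting from 'activate the spindle', those steps are: 'load the harness', 'calibrate the coupling', 'mount the sensor array', 'flush the shield', 'align the coolant loop', 'test the actuator', 'verify the panel', 'survey the firmware', 'balance the core', 'pressurize the bus' — 10 in total.
So at least 10 steps follow 'activate the spindle', putting 'activate the spindle' no later than position 2. That position is achievable by scheduling everything else first.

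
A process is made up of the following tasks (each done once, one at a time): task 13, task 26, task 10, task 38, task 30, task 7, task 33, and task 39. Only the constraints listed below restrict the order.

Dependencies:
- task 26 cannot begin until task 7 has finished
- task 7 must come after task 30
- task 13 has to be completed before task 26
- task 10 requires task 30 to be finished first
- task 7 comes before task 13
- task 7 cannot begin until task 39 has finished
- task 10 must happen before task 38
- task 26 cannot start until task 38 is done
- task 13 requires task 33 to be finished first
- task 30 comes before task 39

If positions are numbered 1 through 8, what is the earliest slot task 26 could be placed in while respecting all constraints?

8

The tasks that are forced before task 26, directly or transitively, are task 13, task 10, task 38, task 30, task 7, task 33, task 39. That's 7 tasks.
With 7 mandatory predecessors, the earliest task 26 can sit is position 7+1 = 8, and placing just those 7 first achieves it.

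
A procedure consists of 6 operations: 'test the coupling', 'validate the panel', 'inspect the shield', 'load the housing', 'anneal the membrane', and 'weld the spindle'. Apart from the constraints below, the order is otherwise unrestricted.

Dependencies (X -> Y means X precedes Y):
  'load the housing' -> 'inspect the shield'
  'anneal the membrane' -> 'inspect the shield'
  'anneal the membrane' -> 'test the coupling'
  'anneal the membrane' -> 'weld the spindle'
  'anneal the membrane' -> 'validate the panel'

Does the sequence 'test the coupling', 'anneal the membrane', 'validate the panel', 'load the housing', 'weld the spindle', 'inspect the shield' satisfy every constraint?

No

In the proposed order, 'test the coupling' appears before 'anneal the membrane'.
But one of the constraints requires 'anneal the membrane' before 'test the coupling', so this ordering violates it.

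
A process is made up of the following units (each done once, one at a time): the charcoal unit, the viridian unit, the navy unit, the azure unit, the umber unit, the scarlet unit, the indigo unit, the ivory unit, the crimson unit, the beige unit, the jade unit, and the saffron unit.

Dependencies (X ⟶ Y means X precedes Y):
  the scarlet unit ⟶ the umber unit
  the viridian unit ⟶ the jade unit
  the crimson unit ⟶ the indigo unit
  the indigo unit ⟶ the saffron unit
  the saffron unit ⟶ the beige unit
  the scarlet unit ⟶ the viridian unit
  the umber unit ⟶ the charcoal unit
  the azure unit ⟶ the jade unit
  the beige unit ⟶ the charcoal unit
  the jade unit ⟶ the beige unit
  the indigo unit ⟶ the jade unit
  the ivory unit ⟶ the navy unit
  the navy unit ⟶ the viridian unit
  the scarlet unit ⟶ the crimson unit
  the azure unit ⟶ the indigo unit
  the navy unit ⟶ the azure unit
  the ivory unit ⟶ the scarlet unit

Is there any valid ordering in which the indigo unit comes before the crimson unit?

No

There is a dependency chain the crimson unit → the indigo unit, so the indigo unit always comes after the crimson unit.
So no valid ordering can have the indigo unit before the crimson unit.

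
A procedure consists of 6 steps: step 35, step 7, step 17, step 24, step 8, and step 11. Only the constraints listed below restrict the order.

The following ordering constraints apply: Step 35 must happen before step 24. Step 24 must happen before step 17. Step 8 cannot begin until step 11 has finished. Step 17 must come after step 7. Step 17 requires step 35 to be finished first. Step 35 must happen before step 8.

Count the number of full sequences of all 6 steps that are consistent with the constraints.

40

The steps with no prerequisites are step 35, step 7, step 11; any of them can be placed first.
Systematically extending each partial ordering one step at a time and counting, there are 40 complete orderings.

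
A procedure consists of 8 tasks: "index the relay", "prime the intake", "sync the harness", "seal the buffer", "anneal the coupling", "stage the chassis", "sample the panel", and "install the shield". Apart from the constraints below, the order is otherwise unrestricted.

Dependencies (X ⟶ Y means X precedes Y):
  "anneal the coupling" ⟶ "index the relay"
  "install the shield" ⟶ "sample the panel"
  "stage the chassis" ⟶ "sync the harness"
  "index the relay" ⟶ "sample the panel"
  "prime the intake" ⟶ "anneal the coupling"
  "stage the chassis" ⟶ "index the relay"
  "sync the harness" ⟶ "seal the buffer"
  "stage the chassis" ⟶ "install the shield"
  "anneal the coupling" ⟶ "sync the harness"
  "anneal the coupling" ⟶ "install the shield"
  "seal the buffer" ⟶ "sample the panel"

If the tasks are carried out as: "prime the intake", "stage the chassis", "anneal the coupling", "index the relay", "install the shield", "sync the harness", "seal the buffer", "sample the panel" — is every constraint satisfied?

Yes

Checking each listed constraint against this order: for instance, "index the relay" is in position 4 and "sample the panel" in position 8, so that constraint holds — and the remaining constraints check out the same way.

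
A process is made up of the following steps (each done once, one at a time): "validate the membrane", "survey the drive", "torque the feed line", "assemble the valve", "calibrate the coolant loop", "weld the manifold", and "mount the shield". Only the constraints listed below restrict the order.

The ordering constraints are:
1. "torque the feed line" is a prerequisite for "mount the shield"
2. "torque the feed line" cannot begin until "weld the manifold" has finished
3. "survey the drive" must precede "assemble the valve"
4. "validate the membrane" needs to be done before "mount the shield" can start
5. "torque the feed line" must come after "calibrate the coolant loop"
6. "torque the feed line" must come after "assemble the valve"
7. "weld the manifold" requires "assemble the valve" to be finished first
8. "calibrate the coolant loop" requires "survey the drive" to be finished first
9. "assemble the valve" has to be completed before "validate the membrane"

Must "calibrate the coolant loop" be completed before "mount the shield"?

Yes

Chaining the stated constraints: "calibrate the coolant loop" → "torque the feed line" → "mount the shield".
That forces "calibrate the coolant loop" before "mount the shield" in every valid schedule.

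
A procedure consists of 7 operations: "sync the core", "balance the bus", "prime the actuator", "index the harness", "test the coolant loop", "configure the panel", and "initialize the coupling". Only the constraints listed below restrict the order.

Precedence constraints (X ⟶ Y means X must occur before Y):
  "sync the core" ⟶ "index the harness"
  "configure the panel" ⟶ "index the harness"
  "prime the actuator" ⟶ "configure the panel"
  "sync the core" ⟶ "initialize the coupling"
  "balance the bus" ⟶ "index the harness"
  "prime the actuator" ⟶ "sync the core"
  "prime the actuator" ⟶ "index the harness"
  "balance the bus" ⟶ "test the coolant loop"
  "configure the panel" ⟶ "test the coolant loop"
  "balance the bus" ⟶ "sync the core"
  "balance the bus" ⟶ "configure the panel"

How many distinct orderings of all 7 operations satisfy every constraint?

32

The operations with no prerequisites are "balance the bus", "prime the actuator"; any of them can be placed first.
Counting all ways to extend the partial order to a total order gives 32.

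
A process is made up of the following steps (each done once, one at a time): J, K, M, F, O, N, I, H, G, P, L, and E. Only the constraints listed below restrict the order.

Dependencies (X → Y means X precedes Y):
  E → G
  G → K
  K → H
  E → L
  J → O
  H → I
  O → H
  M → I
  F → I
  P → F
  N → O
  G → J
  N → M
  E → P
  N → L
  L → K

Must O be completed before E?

In fact the dependencies run the other way: E → G → J → O.
So O does not have to come before E — it cannot.

No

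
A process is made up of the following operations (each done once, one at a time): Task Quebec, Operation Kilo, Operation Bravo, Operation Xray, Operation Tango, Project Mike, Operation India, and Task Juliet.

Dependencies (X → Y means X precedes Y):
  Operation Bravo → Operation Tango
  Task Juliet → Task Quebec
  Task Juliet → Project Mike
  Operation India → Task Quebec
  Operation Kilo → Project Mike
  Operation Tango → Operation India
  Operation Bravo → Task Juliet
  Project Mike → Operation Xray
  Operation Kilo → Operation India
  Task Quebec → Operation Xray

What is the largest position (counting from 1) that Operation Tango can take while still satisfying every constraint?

Following every chain forward from Operation Tango, the operations that must come later are Task Quebec, Operation Xray, Operation India — 3 of them.
With 3 mandatory successors out of 8 operations total, the latest slot for Operation Tango is 8−3 = 5, and it's reachable by doing all non-successors before Operation Tango.

5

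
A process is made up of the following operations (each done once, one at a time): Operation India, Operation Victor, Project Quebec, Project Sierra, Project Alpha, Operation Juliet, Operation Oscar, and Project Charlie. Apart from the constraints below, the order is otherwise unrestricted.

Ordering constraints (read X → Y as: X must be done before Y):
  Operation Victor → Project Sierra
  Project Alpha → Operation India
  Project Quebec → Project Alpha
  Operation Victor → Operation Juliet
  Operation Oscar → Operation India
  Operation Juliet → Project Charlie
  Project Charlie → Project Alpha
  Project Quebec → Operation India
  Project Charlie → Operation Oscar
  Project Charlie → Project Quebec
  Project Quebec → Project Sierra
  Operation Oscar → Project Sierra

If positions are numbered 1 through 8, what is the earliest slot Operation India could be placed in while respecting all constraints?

Every operation that must precede Operation India has to come before it. Tracing all chains that end at Operation India, those operations are: Operation Victor, Project Quebec, Project Alpha, Operation Juliet, Operation Oscar, Project Charlie — 6 in total.
So at minimum 6 operations come before Operation India, putting Operation India no earlier than position 7. That position is achievable by scheduling exactly those predecessors first.

7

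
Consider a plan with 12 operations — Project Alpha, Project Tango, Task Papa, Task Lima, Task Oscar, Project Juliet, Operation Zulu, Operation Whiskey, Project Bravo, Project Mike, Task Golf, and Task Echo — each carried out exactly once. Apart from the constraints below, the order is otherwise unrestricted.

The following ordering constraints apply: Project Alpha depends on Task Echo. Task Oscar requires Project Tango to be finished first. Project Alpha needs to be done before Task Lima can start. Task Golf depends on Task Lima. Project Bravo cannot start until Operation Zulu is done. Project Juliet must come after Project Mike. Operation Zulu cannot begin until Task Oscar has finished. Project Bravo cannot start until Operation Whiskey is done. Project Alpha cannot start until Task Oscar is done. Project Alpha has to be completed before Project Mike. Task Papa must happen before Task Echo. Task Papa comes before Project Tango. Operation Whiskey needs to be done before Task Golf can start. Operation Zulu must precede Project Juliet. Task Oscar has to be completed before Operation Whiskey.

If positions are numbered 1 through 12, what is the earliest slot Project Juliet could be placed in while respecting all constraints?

Working backwards through the constraints from Project Juliet, its full set of required predecessors is Project Alpha, Project Tango, Task Papa, Task Oscar, Operation Zulu, Project Mike, Task Echo — 7 of them.
So at minimum 7 operations come before Project Juliet, putting Project Juliet no earlier than position 8. That position is achievable by scheduling exactly those predecessors first.

8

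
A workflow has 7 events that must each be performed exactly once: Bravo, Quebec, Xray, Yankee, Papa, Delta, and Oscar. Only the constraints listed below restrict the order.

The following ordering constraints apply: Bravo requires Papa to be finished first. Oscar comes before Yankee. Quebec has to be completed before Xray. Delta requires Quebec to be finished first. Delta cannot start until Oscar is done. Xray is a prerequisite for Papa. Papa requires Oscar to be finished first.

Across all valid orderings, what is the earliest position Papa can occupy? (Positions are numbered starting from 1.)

Working backwards through the constraints from Papa, its full set of required predecessors is Quebec, Xray, Oscar — 3 of them.
With 3 mandatory predecessors, the earliest Papa can sit is position 3+1 = 4, and placing just those 3 first achieves it.

4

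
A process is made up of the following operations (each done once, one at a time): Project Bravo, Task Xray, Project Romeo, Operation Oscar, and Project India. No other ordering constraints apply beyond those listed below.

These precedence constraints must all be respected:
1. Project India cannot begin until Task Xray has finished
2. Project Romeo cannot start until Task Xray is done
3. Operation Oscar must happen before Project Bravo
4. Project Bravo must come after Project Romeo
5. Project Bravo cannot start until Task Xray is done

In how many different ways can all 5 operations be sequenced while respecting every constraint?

2 operations have no prerequisites (Task Xray, Operation Oscar), so any of them could come first.
Systematically extending each partial ordering one operation at a time and counting, there are 11 complete orderings.

11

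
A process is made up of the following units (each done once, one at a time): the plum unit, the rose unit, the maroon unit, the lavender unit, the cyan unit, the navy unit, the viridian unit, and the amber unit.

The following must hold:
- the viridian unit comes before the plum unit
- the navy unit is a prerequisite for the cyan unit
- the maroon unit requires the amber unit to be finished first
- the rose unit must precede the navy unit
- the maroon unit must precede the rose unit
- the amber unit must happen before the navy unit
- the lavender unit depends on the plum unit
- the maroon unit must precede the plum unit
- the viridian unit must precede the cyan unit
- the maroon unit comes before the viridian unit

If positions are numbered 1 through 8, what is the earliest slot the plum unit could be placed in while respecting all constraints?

4

Every unit that must precede the plum unit has to come before it. Tracing all chains that end at the plum unit, those units are: the maroon unit, the viridian unit, the amber unit — 3 in total.
With 3 mandatory predecessors, the earliest the plum unit can sit is position 3+1 = 4, and placing just those 3 first achieves it.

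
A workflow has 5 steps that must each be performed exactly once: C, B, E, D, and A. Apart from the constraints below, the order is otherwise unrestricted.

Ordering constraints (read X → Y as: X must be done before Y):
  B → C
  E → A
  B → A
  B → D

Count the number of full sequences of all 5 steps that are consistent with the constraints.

The steps with no prerequisites are B, E; any of them can be placed first.
Counting all ways to extend the partial order to a total order gives 18.

18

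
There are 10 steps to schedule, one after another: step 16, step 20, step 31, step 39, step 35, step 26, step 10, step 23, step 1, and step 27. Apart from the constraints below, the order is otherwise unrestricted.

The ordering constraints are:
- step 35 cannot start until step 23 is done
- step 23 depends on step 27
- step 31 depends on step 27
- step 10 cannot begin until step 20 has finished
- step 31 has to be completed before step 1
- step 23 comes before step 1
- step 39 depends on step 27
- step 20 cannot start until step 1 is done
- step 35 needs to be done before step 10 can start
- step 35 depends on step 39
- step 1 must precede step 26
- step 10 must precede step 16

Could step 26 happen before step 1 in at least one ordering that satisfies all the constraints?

There is a dependency chain step 1 → step 26, so step 26 always comes after step 1.
So no valid ordering can have step 26 before step 1.

No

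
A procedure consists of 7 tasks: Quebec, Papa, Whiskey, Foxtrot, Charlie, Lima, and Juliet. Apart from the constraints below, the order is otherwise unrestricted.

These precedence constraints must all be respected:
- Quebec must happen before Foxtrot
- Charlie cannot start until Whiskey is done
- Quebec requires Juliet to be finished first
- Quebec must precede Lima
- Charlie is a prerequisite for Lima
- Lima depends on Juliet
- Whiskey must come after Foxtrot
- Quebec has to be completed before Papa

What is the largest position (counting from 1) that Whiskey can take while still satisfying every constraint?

5

Every task that must follow Whiskey has to come after it. Tracing all chains starting from Whiskey, those tasks are: Charlie, Lima — 2 in total.
So at least 2 tasks follow Whiskey, putting Whiskey no later than position 5. That position is achievable by scheduling everything else first.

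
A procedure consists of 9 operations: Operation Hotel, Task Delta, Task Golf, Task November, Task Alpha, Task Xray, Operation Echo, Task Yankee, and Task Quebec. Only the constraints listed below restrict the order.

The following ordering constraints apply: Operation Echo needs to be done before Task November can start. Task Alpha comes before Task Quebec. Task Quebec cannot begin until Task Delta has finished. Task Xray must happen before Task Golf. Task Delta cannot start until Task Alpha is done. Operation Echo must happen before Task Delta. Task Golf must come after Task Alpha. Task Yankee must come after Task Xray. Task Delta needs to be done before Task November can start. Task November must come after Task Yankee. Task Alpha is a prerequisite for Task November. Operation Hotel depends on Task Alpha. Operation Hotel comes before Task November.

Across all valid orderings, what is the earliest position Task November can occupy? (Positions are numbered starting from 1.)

7

Working backwards through the constraints from Task November, its full set of required predecessors is Operation Hotel, Task Delta, Task Alpha, Task Xray, Operation Echo, Task Yankee — 6 of them.
With 6 mandatory predecessors, the earliest Task November can sit is position 6+1 = 7, and placing just those 6 first achieves it.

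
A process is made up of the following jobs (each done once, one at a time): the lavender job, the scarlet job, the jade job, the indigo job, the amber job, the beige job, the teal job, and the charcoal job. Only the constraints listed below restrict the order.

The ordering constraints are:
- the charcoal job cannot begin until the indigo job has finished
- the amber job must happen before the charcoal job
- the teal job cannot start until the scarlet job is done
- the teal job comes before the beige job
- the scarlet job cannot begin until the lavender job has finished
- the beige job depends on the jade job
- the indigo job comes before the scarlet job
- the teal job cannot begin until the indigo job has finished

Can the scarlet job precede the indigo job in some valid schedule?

The constraints give a chain the indigo job → the scarlet job, which forces the indigo job before the scarlet job.
Hence the scarlet job can never be scheduled before the indigo job.

No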